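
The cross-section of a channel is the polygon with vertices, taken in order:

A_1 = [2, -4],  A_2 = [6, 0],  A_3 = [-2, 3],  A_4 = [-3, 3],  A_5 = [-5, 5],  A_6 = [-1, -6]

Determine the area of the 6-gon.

Cross-terms: 24, 18, 3, 0, 35, 16  ⇒  Σ = 96
Area = |Σ|/2 = 48.

48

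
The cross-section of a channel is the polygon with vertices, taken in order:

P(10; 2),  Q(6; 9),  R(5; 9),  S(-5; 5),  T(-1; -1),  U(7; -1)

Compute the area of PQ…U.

Apply the shoelace (surveyor's) formula: 2A = Σ (x_i·y_{i+1} − x_{i+1}·y_i), indices taken mod 6.
P→Q: (10)(9) − (6)(2) = 78
Q→R: (6)(9) − (5)(9) = 9
R→S: (5)(5) − (-5)(9) = 70
S→T: (-5)(-1) − (-1)(5) = 10
T→U: (-1)(-1) − (7)(-1) = 8
U→P: (7)(2) − (10)(-1) = 24
Σ = 199
Area = |Σ|/2 = 99.5.

99.5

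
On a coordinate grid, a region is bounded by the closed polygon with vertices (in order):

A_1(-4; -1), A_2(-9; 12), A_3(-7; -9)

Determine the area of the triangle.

Σ = (-57) + (165) + (-29) = 79
Area = |Σ|/2 = 39.5.

39.5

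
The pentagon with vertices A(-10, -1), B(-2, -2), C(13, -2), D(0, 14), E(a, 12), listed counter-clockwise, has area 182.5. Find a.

-1

The doubled signed area Σ (x_i y_{i+1} − x_{i+1} y_i) is linear in a.
With a=0 it equals 350; the coefficient of a is -15 (from the two edges through E).
So -15·a + 350 = 2·182.5 = 365 ⇒ a = -1.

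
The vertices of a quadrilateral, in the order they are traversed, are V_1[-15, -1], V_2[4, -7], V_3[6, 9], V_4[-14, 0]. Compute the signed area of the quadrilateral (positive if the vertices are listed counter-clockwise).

Σ = (109) + (78) + (126) + (14) = 327
Signed area = Σ/2 = 163.5 (positive ⇒ counter-clockwise traversal).

163.5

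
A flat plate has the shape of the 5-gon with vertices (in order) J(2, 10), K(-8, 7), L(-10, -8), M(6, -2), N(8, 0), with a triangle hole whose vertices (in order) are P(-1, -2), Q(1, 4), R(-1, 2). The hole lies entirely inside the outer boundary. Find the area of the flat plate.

192

Outer boundary:
Apply Gauss's area formula: 2A = Σ (x_i·y_{i+1} − x_{i+1}·y_i), indices taken mod 5.
J→K: (2)(7) − (-8)(10) = 94
K→L: (-8)(-8) − (-10)(7) = 134
L→M: (-10)(-2) − (6)(-8) = 68
M→N: (6)(0) − (8)(-2) = 16
N→J: (8)(10) − (2)(0) = 80
Σ = 392
Area = |Σ|/2 = 196.
Hole:
Apply the surveyor's formula: 2A = Σ (x_i·y_{i+1} − x_{i+1}·y_i), indices taken mod 3.
Σ = (-2) + (6) + (4) = 8
Area = |Σ|/2 = 4.
Net area = 196 − 4 = 192.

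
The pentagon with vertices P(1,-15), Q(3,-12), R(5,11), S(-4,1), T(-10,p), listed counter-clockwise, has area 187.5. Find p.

-8

The doubled signed area Σ (x_i y_{i+1} − x_{i+1} y_i) is linear in p.
With p=0 it equals 335; the coefficient of p is -5 (from the two edges through T).
So -5·p + 335 = 2·187.5 = 375 ⇒ p = -8.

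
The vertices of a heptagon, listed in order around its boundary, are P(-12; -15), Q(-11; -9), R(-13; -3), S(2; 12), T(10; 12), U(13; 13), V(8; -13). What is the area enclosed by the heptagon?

481

Cross-terms: -57, -84, -150, -96, -26, -273, -276  ⇒  Σ = -962
Area = |Σ|/2 = 481.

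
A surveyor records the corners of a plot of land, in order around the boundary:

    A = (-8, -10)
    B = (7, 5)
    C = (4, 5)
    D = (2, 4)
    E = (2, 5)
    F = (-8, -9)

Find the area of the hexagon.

Apply the surveyor's formula: 2A = Σ (x_i·y_{i+1} − x_{i+1}·y_i), indices taken mod 6.
Cross-terms: 30, 15, 6, 2, 22, 8  ⇒  Σ = 83
Area = |Σ|/2 = 41.5.

41.5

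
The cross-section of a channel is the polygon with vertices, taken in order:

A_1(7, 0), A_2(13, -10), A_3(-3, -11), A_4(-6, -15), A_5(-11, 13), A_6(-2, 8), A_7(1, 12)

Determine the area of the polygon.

342.5

Apply Gauss's area formula: 2A = Σ (x_i·y_{i+1} − x_{i+1}·y_i), indices taken mod 7.
Cross-terms: -70, -173, -21, -243, -62, -32, -84  ⇒  Σ = -685
Area = |Σ|/2 = 342.5.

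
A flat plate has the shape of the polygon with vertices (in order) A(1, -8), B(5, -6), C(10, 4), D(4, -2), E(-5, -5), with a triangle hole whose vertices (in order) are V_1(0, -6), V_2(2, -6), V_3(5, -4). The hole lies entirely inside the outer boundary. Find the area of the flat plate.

44.5

Outer boundary:
Cross-terms: 34, 80, -36, -30, 45  ⇒  Σ = 93
Area = |Σ|/2 = 46.5.
Hole:
Apply Gauss's area formula: 2A = Σ (x_i·y_{i+1} − x_{i+1}·y_i), indices taken mod 3.
Cross-terms: 12, 22, -30  ⇒  Σ = 4
Area = |Σ|/2 = 2.
Net area = 46.5 − 2 = 44.5.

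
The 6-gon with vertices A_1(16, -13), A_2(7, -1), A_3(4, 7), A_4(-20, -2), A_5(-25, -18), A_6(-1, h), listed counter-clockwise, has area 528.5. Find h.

-12

Write out the shoelace sum; only the two edges meeting at A_6 involve h:
2·Area = [((-25)·h − (-1)·(-18)) + ((-1)·(-13) − 16·h)] + 570
       = -41·h + 565 = 1057
⇒ h = -12.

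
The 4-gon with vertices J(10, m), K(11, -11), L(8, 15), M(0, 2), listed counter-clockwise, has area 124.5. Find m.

Write out the shoelace sum; only the two edges meeting at J involve m:
2·Area = [(0·m − 10·2) + (10·(-11) − 11·m)] + 269
       = -11·m + 139 = 249
⇒ m = -10.

-10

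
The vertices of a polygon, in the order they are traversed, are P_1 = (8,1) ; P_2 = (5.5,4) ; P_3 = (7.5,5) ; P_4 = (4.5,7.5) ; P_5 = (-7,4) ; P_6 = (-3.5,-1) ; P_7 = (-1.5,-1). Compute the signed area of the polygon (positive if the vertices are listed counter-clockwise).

78.875

Σ = (26.5) + (-2.5) + (33.75) + (70.5) + (21) + (2) + (6.5) = 157.75
Signed area = Σ/2 = 78.875 (positive ⇒ counter-clockwise traversal).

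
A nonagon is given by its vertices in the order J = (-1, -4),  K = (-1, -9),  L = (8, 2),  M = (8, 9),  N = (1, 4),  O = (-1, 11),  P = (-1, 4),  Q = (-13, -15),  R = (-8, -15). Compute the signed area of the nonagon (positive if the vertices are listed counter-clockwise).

167.5

J→K: (-1)(-9) − (-1)(-4) = 5
K→L: (-1)(2) − (8)(-9) = 70
L→M: (8)(9) − (8)(2) = 56
M→N: (8)(4) − (1)(9) = 23
N→O: (1)(11) − (-1)(4) = 15
O→P: (-1)(4) − (-1)(11) = 7
P→Q: (-1)(-15) − (-13)(4) = 67
Q→R: (-13)(-15) − (-8)(-15) = 75
R→J: (-8)(-4) − (-1)(-15) = 17
Σ = 335
Signed area = Σ/2 = 167.5 (positive ⇒ counter-clockwise traversal).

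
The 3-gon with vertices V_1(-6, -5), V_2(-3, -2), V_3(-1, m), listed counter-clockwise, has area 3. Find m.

The doubled signed area Σ (x_i y_{i+1} − x_{i+1} y_i) is linear in m.
With m=0 it equals 0; the coefficient of m is 3 (from the two edges through V_3).
So 3·m + 0 = 2·3 = 6 ⇒ m = 2.

2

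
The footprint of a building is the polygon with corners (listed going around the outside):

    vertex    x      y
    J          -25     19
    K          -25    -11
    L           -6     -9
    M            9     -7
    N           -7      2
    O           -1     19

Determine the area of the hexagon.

Cross-terms: 750, 159, 123, -31, -131, 456  ⇒  Σ = 1326
Area = |Σ|/2 = 663.

663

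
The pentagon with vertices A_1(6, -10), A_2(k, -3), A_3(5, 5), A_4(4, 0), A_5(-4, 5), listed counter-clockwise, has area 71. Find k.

Write out the shoelace sum; only the two edges meeting at A_2 involve k:
2·Area = [(6·(-3) − k·(-10)) + (k·5 − 5·(-3))] + 10
       = 15·k + 7 = 142
⇒ k = 9.

9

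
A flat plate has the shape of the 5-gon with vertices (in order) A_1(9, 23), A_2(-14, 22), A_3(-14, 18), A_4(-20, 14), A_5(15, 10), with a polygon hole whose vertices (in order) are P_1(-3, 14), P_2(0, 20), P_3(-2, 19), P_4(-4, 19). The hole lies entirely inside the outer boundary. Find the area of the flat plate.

283

Outer boundary:
Σ = (520) + (56) + (164) + (-410) + (255) = 585
Area = |Σ|/2 = 292.5.
Hole:
Apply the shoelace formula: 2A = Σ (x_i·y_{i+1} − x_{i+1}·y_i), indices taken mod 4.
Cross-terms: -60, 40, 38, 1  ⇒  Σ = 19
Area = |Σ|/2 = 9.5.
Net area = 292.5 − 9.5 = 283.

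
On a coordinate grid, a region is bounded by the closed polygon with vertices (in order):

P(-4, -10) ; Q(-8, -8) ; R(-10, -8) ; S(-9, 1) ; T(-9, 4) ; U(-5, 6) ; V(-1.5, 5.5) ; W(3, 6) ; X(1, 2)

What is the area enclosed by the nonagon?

Apply the surveyor's formula: 2A = Σ (x_i·y_{i+1} − x_{i+1}·y_i), indices taken mod 9.
Cross-terms: -48, -16, -82, -27, -34, -18.5, -25.5, 0, -2  ⇒  Σ = -253
Area = |Σ|/2 = 126.5.

126.5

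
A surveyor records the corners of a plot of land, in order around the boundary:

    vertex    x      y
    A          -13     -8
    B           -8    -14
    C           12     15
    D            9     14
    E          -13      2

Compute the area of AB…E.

264.5

Apply the shoelace formula: 2A = Σ (x_i·y_{i+1} − x_{i+1}·y_i), indices taken mod 5.
Cross-terms: 118, 48, 33, 200, 130  ⇒  Σ = 529
Area = |Σ|/2 = 264.5.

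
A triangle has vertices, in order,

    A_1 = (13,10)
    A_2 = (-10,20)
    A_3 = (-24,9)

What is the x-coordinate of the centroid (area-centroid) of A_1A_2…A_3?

Apply the shoelace formula. First the cross-terms c_i = x_i·y_{i+1} − x_{i+1}·y_i:
  360, 390, -357  ⇒  2A = 393, A = 196.5.
Then Σ (x_i + x_{i+1})·c_i = -8253, so x̄ = -8253 / (6·196.5) = -7.

-7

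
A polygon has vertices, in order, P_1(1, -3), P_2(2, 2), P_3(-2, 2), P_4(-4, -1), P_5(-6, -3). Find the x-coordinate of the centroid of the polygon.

-67/53

Apply Gauss's area formula. First the cross-terms c_i = x_i·y_{i+1} − x_{i+1}·y_i:
  8, 8, 10, 6, 21  ⇒  2A = 53, A = 26.5.
Then Σ (x_i + x_{i+1})·c_i = -201, so x̄ = -201 / (6·26.5) = -67/53.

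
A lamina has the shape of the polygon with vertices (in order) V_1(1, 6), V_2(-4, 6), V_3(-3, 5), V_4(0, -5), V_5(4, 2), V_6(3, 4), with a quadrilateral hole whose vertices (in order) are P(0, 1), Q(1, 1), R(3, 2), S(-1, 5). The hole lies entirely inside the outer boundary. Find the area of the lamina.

36.5

Outer boundary:
Apply the shoelace formula: 2A = Σ (x_i·y_{i+1} − x_{i+1}·y_i), indices taken mod 6.
Σ = (30) + (-2) + (15) + (20) + (10) + (14) = 87
Area = |Σ|/2 = 43.5.
Hole:
Σ = (-1) + (-1) + (17) + (-1) = 14
Area = |Σ|/2 = 7.
Net area = 43.5 − 7 = 36.5.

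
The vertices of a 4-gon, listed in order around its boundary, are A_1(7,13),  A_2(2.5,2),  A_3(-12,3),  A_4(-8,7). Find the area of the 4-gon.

Apply the surveyor's formula: 2A = Σ (x_i·y_{i+1} − x_{i+1}·y_i), indices taken mod 4.
A_1→A_2: (7)(2) − (2.5)(13) = -18.5
A_2→A_3: (2.5)(3) − (-12)(2) = 31.5
A_3→A_4: (-12)(7) − (-8)(3) = -60
A_4→A_1: (-8)(13) − (7)(7) = -153
Σ = -200
Area = |Σ|/2 = 100.

100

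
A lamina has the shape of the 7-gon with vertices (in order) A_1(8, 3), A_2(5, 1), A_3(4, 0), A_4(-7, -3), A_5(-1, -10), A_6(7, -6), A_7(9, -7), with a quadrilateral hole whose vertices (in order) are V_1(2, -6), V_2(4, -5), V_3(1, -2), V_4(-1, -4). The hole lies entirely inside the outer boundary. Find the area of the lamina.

Outer boundary:
Apply the surveyor's formula: 2A = Σ (x_i·y_{i+1} − x_{i+1}·y_i), indices taken mod 7.
Σ = (-7) + (-4) + (-12) + (67) + (76) + (5) + (83) = 208
Area = |Σ|/2 = 104.
Hole:
Apply the shoelace (surveyor's) formula: 2A = Σ (x_i·y_{i+1} − x_{i+1}·y_i), indices taken mod 4.
V_1→V_2: (2)(-5) − (4)(-6) = 14
V_2→V_3: (4)(-2) − (1)(-5) = -3
V_3→V_4: (1)(-4) − (-1)(-2) = -6
V_4→V_1: (-1)(-6) − (2)(-4) = 14
Σ = 19
Area = |Σ|/2 = 9.5.
Net area = 104 − 9.5 = 94.5.

94.5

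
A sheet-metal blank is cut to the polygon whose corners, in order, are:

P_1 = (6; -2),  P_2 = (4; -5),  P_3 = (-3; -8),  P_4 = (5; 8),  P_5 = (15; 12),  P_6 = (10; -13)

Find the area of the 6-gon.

Apply the shoelace formula: 2A = Σ (x_i·y_{i+1} − x_{i+1}·y_i), indices taken mod 6.
Σ = (-22) + (-47) + (16) + (-60) + (-315) + (58) = -370
Area = |Σ|/2 = 185.

185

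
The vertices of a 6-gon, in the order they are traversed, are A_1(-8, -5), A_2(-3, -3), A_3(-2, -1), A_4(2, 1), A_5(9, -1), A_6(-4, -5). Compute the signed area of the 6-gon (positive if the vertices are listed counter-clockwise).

-37

Apply the shoelace (surveyor's) formula: 2A = Σ (x_i·y_{i+1} − x_{i+1}·y_i), indices taken mod 6.
Σ = (9) + (-3) + (0) + (-11) + (-49) + (-20) = -74
Signed area = Σ/2 = -37 (negative ⇒ clockwise traversal).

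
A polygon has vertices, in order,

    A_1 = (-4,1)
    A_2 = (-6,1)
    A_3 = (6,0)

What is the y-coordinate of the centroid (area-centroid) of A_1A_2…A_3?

Apply the surveyor's formula. First the cross-terms c_i = x_i·y_{i+1} − x_{i+1}·y_i:
  2, -6, 6  ⇒  2A = 2, A = 1.
Then Σ (y_i + y_{i+1})·c_i = 4, so ȳ = 4 / (6·1) = 2/3.

2/3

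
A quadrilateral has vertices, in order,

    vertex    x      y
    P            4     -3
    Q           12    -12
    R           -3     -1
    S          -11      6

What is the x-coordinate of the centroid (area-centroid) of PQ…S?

281/240

Apply the shoelace (surveyor's) formula. First the cross-terms c_i = x_i·y_{i+1} − x_{i+1}·y_i:
  -12, -48, -29, 9  ⇒  2A = -80, A = -40.
Then Σ (x_i + x_{i+1})·c_i = -281, so x̄ = -281 / (6·(-40)) = 281/240.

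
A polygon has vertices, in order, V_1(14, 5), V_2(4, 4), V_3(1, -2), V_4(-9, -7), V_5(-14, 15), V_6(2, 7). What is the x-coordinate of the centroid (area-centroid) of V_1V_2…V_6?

Apply the shoelace formula. First the cross-terms c_i = x_i·y_{i+1} − x_{i+1}·y_i:
  36, -12, -25, -233, -128, -88  ⇒  2A = -450, A = -225.
Then Σ (x_i + x_{i+1})·c_i = 6275, so x̄ = 6275 / (6·(-225)) = -251/54.

-251/54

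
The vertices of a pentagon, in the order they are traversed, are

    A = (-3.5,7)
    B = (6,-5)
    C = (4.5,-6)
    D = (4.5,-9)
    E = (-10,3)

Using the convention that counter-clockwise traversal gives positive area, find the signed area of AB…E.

Cross-terms: -24.5, -13.5, -13.5, -76.5, -59.5  ⇒  Σ = -187.5
Signed area = Σ/2 = -93.75 (negative ⇒ clockwise traversal).

-93.75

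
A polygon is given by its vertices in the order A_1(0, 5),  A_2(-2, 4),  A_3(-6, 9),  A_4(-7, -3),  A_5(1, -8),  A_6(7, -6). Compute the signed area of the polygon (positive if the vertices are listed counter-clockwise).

120.5

Apply Gauss's area formula: 2A = Σ (x_i·y_{i+1} − x_{i+1}·y_i), indices taken mod 6.
Σ = (10) + (6) + (81) + (59) + (50) + (35) = 241
Signed area = Σ/2 = 120.5 (positive ⇒ counter-clockwise traversal).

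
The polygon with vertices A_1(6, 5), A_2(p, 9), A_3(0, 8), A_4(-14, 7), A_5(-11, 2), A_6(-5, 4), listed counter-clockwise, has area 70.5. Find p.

3

Write out the shoelace sum; only the two edges meeting at A_2 involve p:
2·Area = [(6·9 − p·5) + (p·8 − 0·9)] + 78
       = 3·p + 132 = 141
⇒ p = 3.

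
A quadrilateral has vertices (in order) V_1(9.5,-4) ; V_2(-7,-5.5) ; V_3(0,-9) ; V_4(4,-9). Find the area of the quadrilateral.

V_1→V_2: (9.5)(-5.5) − (-7)(-4) = -80.25
V_2→V_3: (-7)(-9) − (0)(-5.5) = 63
V_3→V_4: (0)(-9) − (4)(-9) = 36
V_4→V_1: (4)(-4) − (9.5)(-9) = 69.5
Σ = 88.25
Area = |Σ|/2 = 44.125.

44.125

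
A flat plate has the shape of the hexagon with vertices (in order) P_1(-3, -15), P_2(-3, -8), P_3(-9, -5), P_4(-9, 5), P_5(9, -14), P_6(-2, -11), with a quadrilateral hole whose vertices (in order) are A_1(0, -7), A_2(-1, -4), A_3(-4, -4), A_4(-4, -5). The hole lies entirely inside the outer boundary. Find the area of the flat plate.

102

Outer boundary:
Apply the shoelace formula: 2A = Σ (x_i·y_{i+1} − x_{i+1}·y_i), indices taken mod 6.
P_1→P_2: (-3)(-8) − (-3)(-15) = -21
P_2→P_3: (-3)(-5) − (-9)(-8) = -57
P_3→P_4: (-9)(5) − (-9)(-5) = -90
P_4→P_5: (-9)(-14) − (9)(5) = 81
P_5→P_6: (9)(-11) − (-2)(-14) = -127
P_6→P_1: (-2)(-15) − (-3)(-11) = -3
Σ = -217
Area = |Σ|/2 = 108.5.
Hole:
Apply the shoelace (surveyor's) formula: 2A = Σ (x_i·y_{i+1} − x_{i+1}·y_i), indices taken mod 4.
Σ = (-7) + (-12) + (4) + (28) = 13
Area = |Σ|/2 = 6.5.
Net area = 108.5 − 6.5 = 102.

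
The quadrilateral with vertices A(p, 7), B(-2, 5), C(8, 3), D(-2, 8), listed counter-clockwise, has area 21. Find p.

-6

The doubled signed area Σ (x_i y_{i+1} − x_{i+1} y_i) is linear in p.
With p=0 it equals 24; the coefficient of p is -3 (from the two edges through A).
So -3·p + 24 = 2·21 = 42 ⇒ p = -6.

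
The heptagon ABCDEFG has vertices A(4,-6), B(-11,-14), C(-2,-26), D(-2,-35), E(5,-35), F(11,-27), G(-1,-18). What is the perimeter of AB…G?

|AB| = √((-15)² + (-8)²) = √289 = 17
|BC| = √((9)² + (-12)²) = √225 = 15
|CD| = √((0)² + (-9)²) = √81 = 9
|DE| = √((7)² + (0)²) = √49 = 7
|EF| = √((6)² + (8)²) = √100 = 10
|FG| = √((-12)² + (9)²) = √225 = 15
|GA| = √((5)² + (12)²) = √169 = 13
Perimeter = 17 + 15 + 9 + 7 + 10 + 15 + 13 = 86.

86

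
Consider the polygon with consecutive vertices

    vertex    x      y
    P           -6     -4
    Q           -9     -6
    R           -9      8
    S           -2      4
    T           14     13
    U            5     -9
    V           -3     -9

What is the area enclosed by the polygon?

Σ = (0) + (-126) + (-20) + (-82) + (-191) + (-72) + (-42) = -533
Area = |Σ|/2 = 266.5.

266.5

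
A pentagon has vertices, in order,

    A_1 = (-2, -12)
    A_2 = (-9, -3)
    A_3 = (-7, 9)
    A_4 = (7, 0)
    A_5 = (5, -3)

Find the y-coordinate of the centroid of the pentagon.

-78/59

Apply Gauss's area formula. First the cross-terms c_i = x_i·y_{i+1} − x_{i+1}·y_i:
  -102, -102, -63, -21, -66  ⇒  2A = -354, A = -177.
Then Σ (y_i + y_{i+1})·c_i = 1404, so ȳ = 1404 / (6·(-177)) = -78/59.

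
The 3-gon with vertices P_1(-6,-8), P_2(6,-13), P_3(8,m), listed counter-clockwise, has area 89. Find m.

1

The doubled signed area Σ (x_i y_{i+1} − x_{i+1} y_i) is linear in m.
With m=0 it equals 166; the coefficient of m is 12 (from the two edges through P_3).
So 12·m + 166 = 2·89 = 178 ⇒ m = 1.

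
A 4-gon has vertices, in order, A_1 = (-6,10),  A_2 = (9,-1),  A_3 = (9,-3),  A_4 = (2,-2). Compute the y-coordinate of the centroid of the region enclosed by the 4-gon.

280/159

Apply the shoelace formula. First the cross-terms c_i = x_i·y_{i+1} − x_{i+1}·y_i:
  -84, -18, -12, 8  ⇒  2A = -106, A = -53.
Then Σ (y_i + y_{i+1})·c_i = -560, so ȳ = -560 / (6·(-53)) = 280/159.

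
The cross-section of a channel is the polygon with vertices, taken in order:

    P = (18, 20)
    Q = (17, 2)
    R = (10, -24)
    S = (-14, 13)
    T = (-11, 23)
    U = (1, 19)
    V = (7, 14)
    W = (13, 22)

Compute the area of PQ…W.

Apply the shoelace formula: 2A = Σ (x_i·y_{i+1} − x_{i+1}·y_i), indices taken mod 8.
Σ = (-304) + (-428) + (-206) + (-179) + (-232) + (-119) + (-28) + (-136) = -1632
Area = |Σ|/2 = 816.

816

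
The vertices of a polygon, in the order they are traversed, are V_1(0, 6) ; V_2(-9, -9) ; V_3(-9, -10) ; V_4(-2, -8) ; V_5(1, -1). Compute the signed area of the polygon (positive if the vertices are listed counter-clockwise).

65.5

V_1→V_2: (0)(-9) − (-9)(6) = 54
V_2→V_3: (-9)(-10) − (-9)(-9) = 9
V_3→V_4: (-9)(-8) − (-2)(-10) = 52
V_4→V_5: (-2)(-1) − (1)(-8) = 10
V_5→V_1: (1)(6) − (0)(-1) = 6
Σ = 131
Signed area = Σ/2 = 65.5 (positive ⇒ counter-clockwise traversal).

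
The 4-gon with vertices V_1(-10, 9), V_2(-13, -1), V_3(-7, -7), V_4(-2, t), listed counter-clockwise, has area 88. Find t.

The doubled signed area Σ (x_i y_{i+1} − x_{i+1} y_i) is linear in t.
With t=0 it equals 179; the coefficient of t is 3 (from the two edges through V_4).
So 3·t + 179 = 2·88 = 176 ⇒ t = -1.

-1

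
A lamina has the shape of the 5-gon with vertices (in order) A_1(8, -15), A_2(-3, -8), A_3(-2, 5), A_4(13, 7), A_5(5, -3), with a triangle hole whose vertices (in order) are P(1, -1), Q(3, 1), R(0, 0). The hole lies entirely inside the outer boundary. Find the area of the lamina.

Outer boundary:
Σ = (-109) + (-31) + (-79) + (-74) + (-51) = -344
Area = |Σ|/2 = 172.
Hole:
Apply the shoelace formula: 2A = Σ (x_i·y_{i+1} − x_{i+1}·y_i), indices taken mod 3.
Cross-terms: 4, 0, 0  ⇒  Σ = 4
Area = |Σ|/2 = 2.
Net area = 172 − 2 = 170.

170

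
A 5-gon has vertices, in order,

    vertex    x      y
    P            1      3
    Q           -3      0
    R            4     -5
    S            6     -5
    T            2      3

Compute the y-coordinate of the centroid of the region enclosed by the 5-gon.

-62/65

Apply Gauss's area formula. First the cross-terms c_i = x_i·y_{i+1} − x_{i+1}·y_i:
  9, 15, 10, 28, 3  ⇒  2A = 65, A = 32.5.
Then Σ (y_i + y_{i+1})·c_i = -186, so ȳ = -186 / (6·32.5) = -62/65.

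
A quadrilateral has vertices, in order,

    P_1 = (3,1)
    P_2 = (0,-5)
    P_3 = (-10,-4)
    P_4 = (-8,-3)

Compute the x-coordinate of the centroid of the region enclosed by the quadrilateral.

-27/11

Apply the shoelace (surveyor's) formula. First the cross-terms c_i = x_i·y_{i+1} − x_{i+1}·y_i:
  -15, -50, -2, 1  ⇒  2A = -66, A = -33.
Then Σ (x_i + x_{i+1})·c_i = 486, so x̄ = 486 / (6·(-33)) = -27/11.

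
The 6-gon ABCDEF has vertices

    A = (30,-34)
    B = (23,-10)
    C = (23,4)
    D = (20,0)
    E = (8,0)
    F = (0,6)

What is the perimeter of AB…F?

116

|AB| = √((-7)² + (24)²) = √625 = 25
|BC| = √((0)² + (14)²) = √196 = 14
|CD| = √((-3)² + (-4)²) = √25 = 5
|DE| = √((-12)² + (0)²) = √144 = 12
|EF| = √((-8)² + (6)²) = √100 = 10
|FA| = √((30)² + (-40)²) = √2500 = 50
Perimeter = 25 + 14 + 5 + 12 + 10 + 50 = 116.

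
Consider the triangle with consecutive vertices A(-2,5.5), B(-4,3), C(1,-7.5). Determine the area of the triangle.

16.75

Apply the surveyor's formula: 2A = Σ (x_i·y_{i+1} − x_{i+1}·y_i), indices taken mod 3.
Cross-terms: 16, 27, -9.5  ⇒  Σ = 33.5
Area = |Σ|/2 = 16.75.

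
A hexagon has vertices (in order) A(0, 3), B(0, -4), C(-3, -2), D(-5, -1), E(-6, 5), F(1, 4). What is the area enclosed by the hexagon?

Σ = (0) + (-12) + (-7) + (-31) + (-29) + (3) = -76
Area = |Σ|/2 = 38.

38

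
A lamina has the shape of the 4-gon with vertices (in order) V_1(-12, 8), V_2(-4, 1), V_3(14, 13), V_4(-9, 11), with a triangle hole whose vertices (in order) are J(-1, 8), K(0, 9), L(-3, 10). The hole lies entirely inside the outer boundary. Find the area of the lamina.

Outer boundary:
Σ = (20) + (-66) + (271) + (60) = 285
Area = |Σ|/2 = 142.5.
Hole:
Σ = (-9) + (27) + (-14) = 4
Area = |Σ|/2 = 2.
Net area = 142.5 − 2 = 140.5.

140.5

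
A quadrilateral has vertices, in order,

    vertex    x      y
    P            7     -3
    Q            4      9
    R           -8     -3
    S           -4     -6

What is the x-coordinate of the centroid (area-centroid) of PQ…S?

7/15

Apply the shoelace (surveyor's) formula. First the cross-terms c_i = x_i·y_{i+1} − x_{i+1}·y_i:
  75, 60, 36, 54  ⇒  2A = 225, A = 112.5.
Then Σ (x_i + x_{i+1})·c_i = 315, so x̄ = 315 / (6·112.5) = 7/15.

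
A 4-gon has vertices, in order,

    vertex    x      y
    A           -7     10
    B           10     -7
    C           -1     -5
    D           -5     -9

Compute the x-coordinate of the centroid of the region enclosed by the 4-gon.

Apply the surveyor's formula. First the cross-terms c_i = x_i·y_{i+1} − x_{i+1}·y_i:
  -51, -57, -16, -113  ⇒  2A = -237, A = -118.5.
Then Σ (x_i + x_{i+1})·c_i = 786, so x̄ = 786 / (6·(-118.5)) = -262/237.

-262/237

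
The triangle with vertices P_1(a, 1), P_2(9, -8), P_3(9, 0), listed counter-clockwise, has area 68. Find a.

The doubled signed area Σ (x_i y_{i+1} − x_{i+1} y_i) is linear in a.
With a=0 it equals 72; the coefficient of a is -8 (from the two edges through P_1).
So -8·a + 72 = 2·68 = 136 ⇒ a = -8.

-8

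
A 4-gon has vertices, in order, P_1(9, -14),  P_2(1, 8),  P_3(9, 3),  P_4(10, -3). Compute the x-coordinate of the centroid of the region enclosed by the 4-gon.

Apply the surveyor's formula. First the cross-terms c_i = x_i·y_{i+1} − x_{i+1}·y_i:
  86, -69, -57, -113  ⇒  2A = -153, A = -76.5.
Then Σ (x_i + x_{i+1})·c_i = -3060, so x̄ = -3060 / (6·(-76.5)) = 20/3.

20/3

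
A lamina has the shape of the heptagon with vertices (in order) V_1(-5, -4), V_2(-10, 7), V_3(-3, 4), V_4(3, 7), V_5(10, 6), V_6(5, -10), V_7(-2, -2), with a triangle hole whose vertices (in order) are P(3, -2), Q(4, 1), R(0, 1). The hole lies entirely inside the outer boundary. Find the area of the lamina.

164.5

Outer boundary:
Cross-terms: -75, -19, -33, -52, -130, -30, -2  ⇒  Σ = -341
Area = |Σ|/2 = 170.5.
Hole:
Apply the shoelace (surveyor's) formula: 2A = Σ (x_i·y_{i+1} − x_{i+1}·y_i), indices taken mod 3.
Cross-terms: 11, 4, -3  ⇒  Σ = 12
Area = |Σ|/2 = 6.
Net area = 170.5 − 6 = 164.5.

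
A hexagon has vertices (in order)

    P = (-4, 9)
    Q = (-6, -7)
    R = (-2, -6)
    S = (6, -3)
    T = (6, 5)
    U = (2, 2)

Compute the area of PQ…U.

Σ = (82) + (22) + (42) + (48) + (2) + (26) = 222
Area = |Σ|/2 = 111.

111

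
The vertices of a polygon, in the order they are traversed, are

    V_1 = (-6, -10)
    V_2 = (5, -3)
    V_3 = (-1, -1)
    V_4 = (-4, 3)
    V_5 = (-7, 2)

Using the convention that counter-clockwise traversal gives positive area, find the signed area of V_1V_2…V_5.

74

Apply the surveyor's formula: 2A = Σ (x_i·y_{i+1} − x_{i+1}·y_i), indices taken mod 5.
V_1→V_2: (-6)(-3) − (5)(-10) = 68
V_2→V_3: (5)(-1) − (-1)(-3) = -8
V_3→V_4: (-1)(3) − (-4)(-1) = -7
V_4→V_5: (-4)(2) − (-7)(3) = 13
V_5→V_1: (-7)(-10) − (-6)(2) = 82
Σ = 148
Signed area = Σ/2 = 74 (positive ⇒ counter-clockwise traversal).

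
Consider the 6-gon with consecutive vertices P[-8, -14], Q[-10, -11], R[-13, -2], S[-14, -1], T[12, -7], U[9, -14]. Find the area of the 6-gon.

Apply Gauss's area formula: 2A = Σ (x_i·y_{i+1} − x_{i+1}·y_i), indices taken mod 6.
Cross-terms: -52, -123, -15, 110, -105, -238  ⇒  Σ = -423
Area = |Σ|/2 = 211.5.

211.5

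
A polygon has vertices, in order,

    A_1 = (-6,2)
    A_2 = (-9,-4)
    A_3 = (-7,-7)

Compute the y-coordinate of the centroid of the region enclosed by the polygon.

-3

Apply the surveyor's formula. First the cross-terms c_i = x_i·y_{i+1} − x_{i+1}·y_i:
  42, 35, -56  ⇒  2A = 21, A = 10.5.
Then Σ (y_i + y_{i+1})·c_i = -189, so ȳ = -189 / (6·10.5) = -3.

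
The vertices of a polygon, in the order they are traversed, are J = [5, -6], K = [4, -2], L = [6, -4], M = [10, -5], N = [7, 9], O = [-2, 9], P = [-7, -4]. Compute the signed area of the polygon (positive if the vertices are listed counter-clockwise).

179.5

Apply Gauss's area formula: 2A = Σ (x_i·y_{i+1} − x_{i+1}·y_i), indices taken mod 7.
Cross-terms: 14, -4, 10, 125, 81, 71, 62  ⇒  Σ = 359
Signed area = Σ/2 = 179.5 (positive ⇒ counter-clockwise traversal).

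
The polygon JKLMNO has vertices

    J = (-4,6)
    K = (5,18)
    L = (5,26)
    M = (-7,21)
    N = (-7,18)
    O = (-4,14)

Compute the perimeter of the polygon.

|JK| = √((9)² + (12)²) = √225 = 15
|KL| = √((0)² + (8)²) = √64 = 8
|LM| = √((-12)² + (-5)²) = √169 = 13
|MN| = √((0)² + (-3)²) = √9 = 3
|NO| = √((3)² + (-4)²) = √25 = 5
|OJ| = √((0)² + (-8)²) = √64 = 8
Perimeter = 15 + 8 + 13 + 3 + 5 + 8 = 52.

52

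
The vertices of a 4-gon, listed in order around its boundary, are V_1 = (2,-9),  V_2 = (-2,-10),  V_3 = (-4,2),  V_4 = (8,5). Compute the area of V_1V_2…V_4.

100

Apply the shoelace (surveyor's) formula: 2A = Σ (x_i·y_{i+1} − x_{i+1}·y_i), indices taken mod 4.
V_1→V_2: (2)(-10) − (-2)(-9) = -38
V_2→V_3: (-2)(2) − (-4)(-10) = -44
V_3→V_4: (-4)(5) − (8)(2) = -36
V_4→V_1: (8)(-9) − (2)(5) = -82
Σ = -200
Area = |Σ|/2 = 100.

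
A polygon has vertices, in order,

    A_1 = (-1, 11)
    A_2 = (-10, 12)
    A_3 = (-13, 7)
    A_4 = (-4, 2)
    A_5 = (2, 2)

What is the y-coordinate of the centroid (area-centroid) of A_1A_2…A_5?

695/99

Apply the surveyor's formula. First the cross-terms c_i = x_i·y_{i+1} − x_{i+1}·y_i:
  98, 86, 2, -12, 24  ⇒  2A = 198, A = 99.
Then Σ (y_i + y_{i+1})·c_i = 4170, so ȳ = 4170 / (6·99) = 695/99.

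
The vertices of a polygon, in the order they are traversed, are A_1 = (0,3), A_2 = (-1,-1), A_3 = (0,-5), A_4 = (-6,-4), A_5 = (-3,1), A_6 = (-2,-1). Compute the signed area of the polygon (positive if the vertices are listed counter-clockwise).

Apply the shoelace formula: 2A = Σ (x_i·y_{i+1} − x_{i+1}·y_i), indices taken mod 6.
Σ = (3) + (5) + (-30) + (-18) + (5) + (-6) = -41
Signed area = Σ/2 = -20.5 (negative ⇒ clockwise traversal).

-20.5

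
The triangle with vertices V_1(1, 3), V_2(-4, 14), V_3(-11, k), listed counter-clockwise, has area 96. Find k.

The doubled signed area Σ (x_i y_{i+1} − x_{i+1} y_i) is linear in k.
With k=0 it equals 147; the coefficient of k is -5 (from the two edges through V_3).
So -5·k + 147 = 2·96 = 192 ⇒ k = -9.

-9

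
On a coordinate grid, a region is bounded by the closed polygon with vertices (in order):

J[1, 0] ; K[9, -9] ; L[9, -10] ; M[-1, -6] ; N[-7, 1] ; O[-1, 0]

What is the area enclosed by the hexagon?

62

Σ = (-9) + (-9) + (-64) + (-43) + (1) + (0) = -124
Area = |Σ|/2 = 62.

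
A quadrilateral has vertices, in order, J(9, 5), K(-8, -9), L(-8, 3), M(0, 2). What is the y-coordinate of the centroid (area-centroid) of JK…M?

-178/171

Apply the surveyor's formula. First the cross-terms c_i = x_i·y_{i+1} − x_{i+1}·y_i:
  -41, -96, -16, -18  ⇒  2A = -171, A = -85.5.
Then Σ (y_i + y_{i+1})·c_i = 534, so ȳ = 534 / (6·(-85.5)) = -178/171.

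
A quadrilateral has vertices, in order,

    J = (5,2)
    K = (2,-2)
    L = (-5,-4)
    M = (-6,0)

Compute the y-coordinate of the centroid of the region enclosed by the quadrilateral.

Apply the shoelace formula. First the cross-terms c_i = x_i·y_{i+1} − x_{i+1}·y_i:
  -14, -18, -24, -12  ⇒  2A = -68, A = -34.
Then Σ (y_i + y_{i+1})·c_i = 180, so ȳ = 180 / (6·(-34)) = -15/17.

-15/17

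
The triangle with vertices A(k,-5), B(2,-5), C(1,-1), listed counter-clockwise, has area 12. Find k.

-4

The doubled signed area Σ (x_i y_{i+1} − x_{i+1} y_i) is linear in k.
With k=0 it equals 8; the coefficient of k is -4 (from the two edges through A).
So -4·k + 8 = 2·12 = 24 ⇒ k = -4.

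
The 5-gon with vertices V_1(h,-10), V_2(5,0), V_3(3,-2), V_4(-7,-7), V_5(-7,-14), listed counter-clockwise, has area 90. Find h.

4

The doubled signed area Σ (x_i y_{i+1} − x_{i+1} y_i) is linear in h.
With h=0 it equals 124; the coefficient of h is 14 (from the two edges through V_1).
So 14·h + 124 = 2·90 = 180 ⇒ h = 4.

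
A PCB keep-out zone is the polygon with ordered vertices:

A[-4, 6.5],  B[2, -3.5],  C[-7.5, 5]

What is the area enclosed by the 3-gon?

22

A→B: (-4)(-3.5) − (2)(6.5) = 1
B→C: (2)(5) − (-7.5)(-3.5) = -16.25
C→A: (-7.5)(6.5) − (-4)(5) = -28.75
Σ = -44
Area = |Σ|/2 = 22.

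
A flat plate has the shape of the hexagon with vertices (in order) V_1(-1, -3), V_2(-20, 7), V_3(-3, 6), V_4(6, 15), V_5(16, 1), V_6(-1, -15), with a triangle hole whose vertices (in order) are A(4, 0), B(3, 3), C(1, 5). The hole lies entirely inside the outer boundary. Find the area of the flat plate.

364

Outer boundary:
V_1→V_2: (-1)(7) − (-20)(-3) = -67
V_2→V_3: (-20)(6) − (-3)(7) = -99
V_3→V_4: (-3)(15) − (6)(6) = -81
V_4→V_5: (6)(1) − (16)(15) = -234
V_5→V_6: (16)(-15) − (-1)(1) = -239
V_6→V_1: (-1)(-3) − (-1)(-15) = -12
Σ = -732
Area = |Σ|/2 = 366.
Hole:
Apply the shoelace formula: 2A = Σ (x_i·y_{i+1} − x_{i+1}·y_i), indices taken mod 3.
A→B: (4)(3) − (3)(0) = 12
B→C: (3)(5) − (1)(3) = 12
C→A: (1)(0) − (4)(5) = -20
Σ = 4
Area = |Σ|/2 = 2.
Net area = 366 − 2 = 364.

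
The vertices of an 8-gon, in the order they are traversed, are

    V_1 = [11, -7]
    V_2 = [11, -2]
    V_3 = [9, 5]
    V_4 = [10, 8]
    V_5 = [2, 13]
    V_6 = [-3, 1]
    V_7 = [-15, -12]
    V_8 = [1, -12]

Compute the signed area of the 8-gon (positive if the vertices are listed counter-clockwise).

Apply the shoelace (surveyor's) formula: 2A = Σ (x_i·y_{i+1} − x_{i+1}·y_i), indices taken mod 8.
Cross-terms: 55, 73, 22, 114, 41, 51, 192, 125  ⇒  Σ = 673
Signed area = Σ/2 = 336.5 (positive ⇒ counter-clockwise traversal).

336.5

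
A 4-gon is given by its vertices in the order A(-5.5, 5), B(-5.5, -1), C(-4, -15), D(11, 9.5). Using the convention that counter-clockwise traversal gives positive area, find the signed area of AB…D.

172.875

Apply the shoelace formula: 2A = Σ (x_i·y_{i+1} − x_{i+1}·y_i), indices taken mod 4.
Cross-terms: 33, 78.5, 127, 107.25  ⇒  Σ = 345.75
Signed area = Σ/2 = 172.875 (positive ⇒ counter-clockwise traversal).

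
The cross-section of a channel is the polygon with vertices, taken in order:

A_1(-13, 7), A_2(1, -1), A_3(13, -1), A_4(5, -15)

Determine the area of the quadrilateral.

Apply the shoelace (surveyor's) formula: 2A = Σ (x_i·y_{i+1} − x_{i+1}·y_i), indices taken mod 4.
A_1→A_2: (-13)(-1) − (1)(7) = 6
A_2→A_3: (1)(-1) − (13)(-1) = 12
A_3→A_4: (13)(-15) − (5)(-1) = -190
A_4→A_1: (5)(7) − (-13)(-15) = -160
Σ = -332
Area = |Σ|/2 = 166.

166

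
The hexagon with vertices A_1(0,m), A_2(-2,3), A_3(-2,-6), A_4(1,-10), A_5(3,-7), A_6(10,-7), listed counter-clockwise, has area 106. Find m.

Write out the shoelace sum; only the two edges meeting at A_1 involve m:
2·Area = [(10·m − 0·(-7)) + (0·3 − (-2)·m)] + 116
       = 12·m + 116 = 212
⇒ m = 8.

8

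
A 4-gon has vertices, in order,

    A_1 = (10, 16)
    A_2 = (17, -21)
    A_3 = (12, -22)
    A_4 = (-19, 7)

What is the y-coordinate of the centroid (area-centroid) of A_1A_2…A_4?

Apply the shoelace (surveyor's) formula. First the cross-terms c_i = x_i·y_{i+1} − x_{i+1}·y_i:
  -482, -122, -334, -374  ⇒  2A = -1312, A = -656.
Then Σ (y_i + y_{i+1})·c_i = 4064, so ȳ = 4064 / (6·(-656)) = -127/123.

-127/123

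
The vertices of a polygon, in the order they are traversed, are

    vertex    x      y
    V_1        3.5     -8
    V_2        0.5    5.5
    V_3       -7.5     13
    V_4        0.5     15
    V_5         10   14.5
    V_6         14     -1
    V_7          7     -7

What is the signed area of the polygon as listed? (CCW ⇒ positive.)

-263.125

Apply the surveyor's formula: 2A = Σ (x_i·y_{i+1} − x_{i+1}·y_i), indices taken mod 7.
V_1→V_2: (3.5)(5.5) − (0.5)(-8) = 23.25
V_2→V_3: (0.5)(13) − (-7.5)(5.5) = 47.75
V_3→V_4: (-7.5)(15) − (0.5)(13) = -119
V_4→V_5: (0.5)(14.5) − (10)(15) = -142.75
V_5→V_6: (10)(-1) − (14)(14.5) = -213
V_6→V_7: (14)(-7) − (7)(-1) = -91
V_7→V_1: (7)(-8) − (3.5)(-7) = -31.5
Σ = -526.25
Signed area = Σ/2 = -263.125 (negative ⇒ clockwise traversal).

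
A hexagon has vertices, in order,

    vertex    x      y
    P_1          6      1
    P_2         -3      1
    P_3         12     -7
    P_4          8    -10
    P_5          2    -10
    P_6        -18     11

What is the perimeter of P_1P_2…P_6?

92

|P_1P_2| = √((-9)² + (0)²) = √81 = 9
|P_2P_3| = √((15)² + (-8)²) = √289 = 17
|P_3P_4| = √((-4)² + (-3)²) = √25 = 5
|P_4P_5| = √((-6)² + (0)²) = √36 = 6
|P_5P_6| = √((-20)² + (21)²) = √841 = 29
|P_6P_1| = √((24)² + (-10)²) = √676 = 26
Perimeter = 9 + 17 + 5 + 6 + 29 + 26 = 92.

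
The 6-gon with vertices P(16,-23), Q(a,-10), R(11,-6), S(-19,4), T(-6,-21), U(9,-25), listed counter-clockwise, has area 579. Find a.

The doubled signed area Σ (x_i y_{i+1} − x_{i+1} y_i) is linear in a.
With a=0 it equals 835; the coefficient of a is 17 (from the two edges through Q).
So 17·a + 835 = 2·579 = 1158 ⇒ a = 19.

19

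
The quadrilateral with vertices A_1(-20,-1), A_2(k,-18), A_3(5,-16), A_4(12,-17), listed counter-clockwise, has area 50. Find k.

7

Write out the shoelace sum; only the two edges meeting at A_2 involve k:
2·Area = [((-20)·(-18) − k·(-1)) + (k·(-16) − 5·(-18))] + -245
       = -15·k + 205 = 100
⇒ k = 7.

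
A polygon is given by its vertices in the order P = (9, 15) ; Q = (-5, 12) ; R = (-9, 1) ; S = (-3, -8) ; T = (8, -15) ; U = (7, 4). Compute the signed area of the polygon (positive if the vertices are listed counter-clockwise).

Σ = (183) + (103) + (75) + (109) + (137) + (69) = 676
Signed area = Σ/2 = 338 (positive ⇒ counter-clockwise traversal).

338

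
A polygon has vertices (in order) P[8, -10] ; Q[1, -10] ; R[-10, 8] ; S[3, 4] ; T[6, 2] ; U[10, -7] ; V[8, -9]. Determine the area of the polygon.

Σ = (-70) + (-92) + (-64) + (-18) + (-62) + (-34) + (-8) = -348
Area = |Σ|/2 = 174.

174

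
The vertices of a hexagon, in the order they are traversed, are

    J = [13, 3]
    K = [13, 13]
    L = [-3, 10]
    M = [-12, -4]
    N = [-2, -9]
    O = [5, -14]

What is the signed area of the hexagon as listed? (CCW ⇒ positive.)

400.5

Cross-terms: 130, 169, 132, 100, 73, 197  ⇒  Σ = 801
Signed area = Σ/2 = 400.5 (positive ⇒ counter-clockwise traversal).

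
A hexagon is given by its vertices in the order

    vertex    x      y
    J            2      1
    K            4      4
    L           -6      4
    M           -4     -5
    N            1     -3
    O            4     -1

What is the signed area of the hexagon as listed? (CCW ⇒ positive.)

62

Apply Gauss's area formula: 2A = Σ (x_i·y_{i+1} − x_{i+1}·y_i), indices taken mod 6.
Cross-terms: 4, 40, 46, 17, 11, 6  ⇒  Σ = 124
Signed area = Σ/2 = 62 (positive ⇒ counter-clockwise traversal).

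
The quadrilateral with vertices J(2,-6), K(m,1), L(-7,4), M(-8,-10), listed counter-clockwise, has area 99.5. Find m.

2

Write out the shoelace sum; only the two edges meeting at K involve m:
2·Area = [(2·1 − m·(-6)) + (m·4 − (-7)·1)] + 170
       = 10·m + 179 = 199
⇒ m = 2.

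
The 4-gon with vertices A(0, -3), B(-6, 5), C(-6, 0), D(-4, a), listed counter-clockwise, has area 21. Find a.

-3

The doubled signed area Σ (x_i y_{i+1} − x_{i+1} y_i) is linear in a.
With a=0 it equals 24; the coefficient of a is -6 (from the two edges through D).
So -6·a + 24 = 2·21 = 42 ⇒ a = -3.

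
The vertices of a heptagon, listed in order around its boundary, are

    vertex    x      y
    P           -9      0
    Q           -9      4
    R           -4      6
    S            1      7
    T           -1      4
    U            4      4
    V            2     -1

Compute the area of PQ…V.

69

Cross-terms: -36, -38, -34, 11, -20, -12, -9  ⇒  Σ = -138
Area = |Σ|/2 = 69.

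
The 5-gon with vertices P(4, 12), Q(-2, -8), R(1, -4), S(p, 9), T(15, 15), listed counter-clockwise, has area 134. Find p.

Write out the shoelace sum; only the two edges meeting at S involve p:
2·Area = [(1·9 − p·(-4)) + (p·15 − 15·9)] + 128
       = 19·p + 2 = 268
⇒ p = 14.

14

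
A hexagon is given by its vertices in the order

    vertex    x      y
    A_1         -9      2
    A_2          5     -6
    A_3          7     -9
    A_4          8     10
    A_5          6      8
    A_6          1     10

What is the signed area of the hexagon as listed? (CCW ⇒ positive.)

165.5

Apply the surveyor's formula: 2A = Σ (x_i·y_{i+1} − x_{i+1}·y_i), indices taken mod 6.
A_1→A_2: (-9)(-6) − (5)(2) = 44
A_2→A_3: (5)(-9) − (7)(-6) = -3
A_3→A_4: (7)(10) − (8)(-9) = 142
A_4→A_5: (8)(8) − (6)(10) = 4
A_5→A_6: (6)(10) − (1)(8) = 52
A_6→A_1: (1)(2) − (-9)(10) = 92
Σ = 331
Signed area = Σ/2 = 165.5 (positive ⇒ counter-clockwise traversal).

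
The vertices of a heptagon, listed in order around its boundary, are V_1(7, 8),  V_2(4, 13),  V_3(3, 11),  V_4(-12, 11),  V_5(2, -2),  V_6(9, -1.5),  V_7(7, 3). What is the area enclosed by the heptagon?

159.25

Σ = (59) + (5) + (165) + (2) + (15) + (37.5) + (35) = 318.5
Area = |Σ|/2 = 159.25.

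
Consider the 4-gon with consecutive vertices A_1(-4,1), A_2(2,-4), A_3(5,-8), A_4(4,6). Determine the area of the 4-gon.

54

Apply Gauss's area formula: 2A = Σ (x_i·y_{i+1} − x_{i+1}·y_i), indices taken mod 4.
A_1→A_2: (-4)(-4) − (2)(1) = 14
A_2→A_3: (2)(-8) − (5)(-4) = 4
A_3→A_4: (5)(6) − (4)(-8) = 62
A_4→A_1: (4)(1) − (-4)(6) = 28
Σ = 108
Area = |Σ|/2 = 54.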